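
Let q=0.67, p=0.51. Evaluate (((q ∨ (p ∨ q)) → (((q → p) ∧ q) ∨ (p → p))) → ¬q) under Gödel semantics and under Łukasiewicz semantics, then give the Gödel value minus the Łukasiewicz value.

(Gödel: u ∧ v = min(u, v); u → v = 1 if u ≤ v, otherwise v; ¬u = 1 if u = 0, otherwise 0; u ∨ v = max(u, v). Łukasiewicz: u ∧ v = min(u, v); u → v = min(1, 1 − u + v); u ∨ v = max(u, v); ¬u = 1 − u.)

Gödel evaluation:
  (p ∨ q) = max(0.51, 0.67) = 0.67
  (q ∨ (p ∨ q)) = max(0.67, 0.67) = 0.67
  (q → p): 0.67 > 0.51, so result = 0.51
  ((q → p) ∧ q) = min(0.51, 0.67) = 0.51
  (p → p): 0.51 ≤ 0.51, so result = 1
  (((q → p) ∧ q) ∨ (p → p)) = max(0.51, 1) = 1
  ((q ∨ (p ∨ q)) → (((q → p) ∧ q) ∨ (p → p))): 0.67 ≤ 1, so result = 1
  ¬q: Gödel ¬ of 0.67 = 0 (operand ≠ 0)
  (((q ∨ (p ∨ q)) → (((q → p) ∧ q) ∨ (p → p))) → ¬q): 1 > 0, so result = 0
  Gödel value = 0
Łukasiewicz evaluation:
  (p ∨ q) = max(0.51, 0.67) = 0.67
  (q ∨ (p ∨ q)) = max(0.67, 0.67) = 0.67
  (q → p): min(1, 1 − 0.67 + 0.51) = 0.84
  ((q → p) ∧ q) = min(0.84, 0.67) = 0.67
  (p → p): min(1, 1 − 0.51 + 0.51) = 1
  (((q → p) ∧ q) ∨ (p → p)) = max(0.67, 1) = 1
  ((q ∨ (p ∨ q)) → (((q → p) ∧ q) ∨ (p → p))): min(1, 1 − 0.67 + 1) = 1
  ¬q: Łukasiewicz ¬ gives 1 − 0.67 = 0.33
  (((q ∨ (p ∨ q)) → (((q → p) ∧ q) ∨ (p → p))) → ¬q): min(1, 1 − 1 + 0.33) = 0.33
  Łukasiewicz value = 0.33
Difference: 0 − 0.33 = -0.33

-0.33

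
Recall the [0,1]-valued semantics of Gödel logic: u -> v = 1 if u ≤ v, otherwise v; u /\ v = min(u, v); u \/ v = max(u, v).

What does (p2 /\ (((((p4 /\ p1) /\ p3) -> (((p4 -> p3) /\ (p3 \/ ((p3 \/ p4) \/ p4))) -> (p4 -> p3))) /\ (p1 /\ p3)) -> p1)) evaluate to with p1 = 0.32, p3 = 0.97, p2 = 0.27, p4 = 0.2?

(p4 /\ p1) = min(0.2, 0.32) = 0.2
((p4 /\ p1) /\ p3) = min(0.2, 0.97) = 0.2
(p4 -> p3): 0.2 ≤ 0.97, so result = 1
(p3 \/ p4) = max(0.97, 0.2) = 0.97
((p3 \/ p4) \/ p4) = max(0.97, 0.2) = 0.97
(p3 \/ ((p3 \/ p4) \/ p4)) = max(0.97, 0.97) = 0.97
((p4 -> p3) /\ (p3 \/ ((p3 \/ p4) \/ p4))) = min(1, 0.97) = 0.97
(p4 -> p3): 0.2 ≤ 0.97, so result = 1
(((p4 -> p3) /\ (p3 \/ ((p3 \/ p4) \/ p4))) -> (p4 -> p3)): 0.97 ≤ 1, so result = 1
(((p4 /\ p1) /\ p3) -> (((p4 -> p3) /\ (p3 \/ ((p3 \/ p4) \/ p4))) -> (p4 -> p3))): 0.2 ≤ 1, so result = 1
(p1 /\ p3) = min(0.32, 0.97) = 0.32
((((p4 /\ p1) /\ p3) -> (((p4 -> p3) /\ (p3 \/ ((p3 \/ p4) \/ p4))) -> (p4 -> p3))) /\ (p1 /\ p3)) = min(1, 0.32) = 0.32
(((((p4 /\ p1) /\ p3) -> (((p4 -> p3) /\ (p3 \/ ((p3 \/ p4) \/ p4))) -> (p4 -> p3))) /\ (p1 /\ p3)) -> p1): 0.32 ≤ 0.32, so result = 1
(p2 /\ (((((p4 /\ p1) /\ p3) -> (((p4 -> p3) /\ (p3 \/ ((p3 \/ p4) \/ p4))) -> (p4 -> p3))) /\ (p1 /\ p3)) -> p1)) = min(0.27, 1) = 0.27

0.27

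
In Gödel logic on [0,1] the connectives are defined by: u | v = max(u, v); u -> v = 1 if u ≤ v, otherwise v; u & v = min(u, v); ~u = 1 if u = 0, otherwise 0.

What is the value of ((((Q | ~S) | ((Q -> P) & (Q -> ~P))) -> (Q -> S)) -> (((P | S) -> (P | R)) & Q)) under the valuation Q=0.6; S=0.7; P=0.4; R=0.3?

~S: Gödel ¬ of 0.7 = 0 (operand ≠ 0)
(Q | ~S) = max(0.6, 0) = 0.6
(Q -> P): 0.6 > 0.4, so result = 0.4
~P: Gödel ¬ of 0.4 = 0 (operand ≠ 0)
(Q -> ~P): 0.6 > 0, so result = 0
((Q -> P) & (Q -> ~P)) = min(0.4, 0) = 0
((Q | ~S) | ((Q -> P) & (Q -> ~P))) = max(0.6, 0) = 0.6
(Q -> S): 0.6 ≤ 0.7, so result = 1
(((Q | ~S) | ((Q -> P) & (Q -> ~P))) -> (Q -> S)): 0.6 ≤ 1, so result = 1
(P | S) = max(0.4, 0.7) = 0.7
(P | R) = max(0.4, 0.3) = 0.4
((P | S) -> (P | R)): 0.7 > 0.4, so result = 0.4
(((P | S) -> (P | R)) & Q) = min(0.4, 0.6) = 0.4
((((Q | ~S) | ((Q -> P) & (Q -> ~P))) -> (Q -> S)) -> (((P | S) -> (P | R)) & Q)): 1 > 0.4, so result = 0.4

0.40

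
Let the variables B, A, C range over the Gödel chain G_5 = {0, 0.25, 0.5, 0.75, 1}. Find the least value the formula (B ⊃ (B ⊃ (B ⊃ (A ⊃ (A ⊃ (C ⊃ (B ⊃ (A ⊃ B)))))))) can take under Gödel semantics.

Every assignment gives 1. For instance at B = 0, A = 0, C = 0:
  (A ⊃ B): 0 ≤ 0, so result = 1
  (B ⊃ (A ⊃ B)): 0 ≤ 1, so result = 1
  (C ⊃ (B ⊃ (A ⊃ B))): 0 ≤ 1, so result = 1
  (A ⊃ (C ⊃ (B ⊃ (A ⊃ B)))): 0 ≤ 1, so result = 1
  (A ⊃ (A ⊃ (C ⊃ (B ⊃ (A ⊃ B))))): 0 ≤ 1, so result = 1
  (B ⊃ (A ⊃ (A ⊃ (C ⊃ (B ⊃ (A ⊃ B)))))): 0 ≤ 1, so result = 1
  (B ⊃ (B ⊃ (A ⊃ (A ⊃ (C ⊃ (B ⊃ (A ⊃ B))))))): 0 ≤ 1, so result = 1
  (B ⊃ (B ⊃ (B ⊃ (A ⊃ (A ⊃ (C ⊃ (B ⊃ (A ⊃ B)))))))): 0 ≤ 1, so result = 1
All 125 assignments give value 1 — the formula is a G_5-tautology.

1.00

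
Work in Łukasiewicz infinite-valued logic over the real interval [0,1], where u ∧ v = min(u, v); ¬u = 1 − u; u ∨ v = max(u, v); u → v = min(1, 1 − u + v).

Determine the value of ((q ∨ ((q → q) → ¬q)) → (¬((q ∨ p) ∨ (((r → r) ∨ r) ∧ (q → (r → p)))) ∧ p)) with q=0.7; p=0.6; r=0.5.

0.30

(q → q): min(1, 1 − 0.7 + 0.7) = 1
¬q: Łukasiewicz ¬ gives 1 − 0.7 = 0.3
((q → q) → ¬q): min(1, 1 − 1 + 0.3) = 0.3
(q ∨ ((q → q) → ¬q)) = max(0.7, 0.3) = 0.7
(q ∨ p) = max(0.7, 0.6) = 0.7
(r → r): min(1, 1 − 0.5 + 0.5) = 1
((r → r) ∨ r) = max(1, 0.5) = 1
(r → p): min(1, 1 − 0.5 + 0.6) = 1
(q → (r → p)): min(1, 1 − 0.7 + 1) = 1
(((r → r) ∨ r) ∧ (q → (r → p))) = min(1, 1) = 1
((q ∨ p) ∨ (((r → r) ∨ r) ∧ (q → (r → p)))) = max(0.7, 1) = 1
¬((q ∨ p) ∨ (((r → r) ∨ r) ∧ (q → (r → p)))): Łukasiewicz ¬ gives 1 − 1 = 0
(¬((q ∨ p) ∨ (((r → r) ∨ r) ∧ (q → (r → p)))) ∧ p) = min(0, 0.6) = 0
((q ∨ ((q → q) → ¬q)) → (¬((q ∨ p) ∨ (((r → r) ∨ r) ∧ (q → (r → p)))) ∧ p)): min(1, 1 − 0.7 + 0) = 0.3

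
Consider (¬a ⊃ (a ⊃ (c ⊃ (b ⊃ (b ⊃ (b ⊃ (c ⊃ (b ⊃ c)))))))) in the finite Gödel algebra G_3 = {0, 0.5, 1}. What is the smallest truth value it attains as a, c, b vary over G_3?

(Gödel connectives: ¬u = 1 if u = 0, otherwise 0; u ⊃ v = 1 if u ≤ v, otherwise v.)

1.00

Every assignment gives 1. For instance at a = 0, c = 0, b = 0:
  ¬a: Gödel ¬ of 0 = 1 (operand is 0)
  (b ⊃ c): 0 ≤ 0, so result = 1
  (c ⊃ (b ⊃ c)): 0 ≤ 1, so result = 1
  (b ⊃ (c ⊃ (b ⊃ c))): 0 ≤ 1, so result = 1
  (b ⊃ (b ⊃ (c ⊃ (b ⊃ c)))): 0 ≤ 1, so result = 1
  (b ⊃ (b ⊃ (b ⊃ (c ⊃ (b ⊃ c))))): 0 ≤ 1, so result = 1
  (c ⊃ (b ⊃ (b ⊃ (b ⊃ (c ⊃ (b ⊃ c)))))): 0 ≤ 1, so result = 1
  (a ⊃ (c ⊃ (b ⊃ (b ⊃ (b ⊃ (c ⊃ (b ⊃ c))))))): 0 ≤ 1, so result = 1
  (¬a ⊃ (a ⊃ (c ⊃ (b ⊃ (b ⊃ (b ⊃ (c ⊃ (b ⊃ c)))))))): 1 ≤ 1, so result = 1
All 27 assignments give value 1 — the formula is a G_3-tautology.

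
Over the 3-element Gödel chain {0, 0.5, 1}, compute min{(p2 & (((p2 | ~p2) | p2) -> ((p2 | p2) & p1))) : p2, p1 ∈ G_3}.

The minimum is attained at p2 = 0, p1 = 0:
  ~p2: Gödel ¬ of 0 = 1 (operand is 0)
  (p2 | ~p2) = max(0, 1) = 1
  ((p2 | ~p2) | p2) = max(1, 0) = 1
  (p2 | p2) = max(0, 0) = 0
  ((p2 | p2) & p1) = min(0, 0) = 0
  (((p2 | ~p2) | p2) -> ((p2 | p2) & p1)): 1 > 0, so result = 0
  (p2 & (((p2 | ~p2) | p2) -> ((p2 | p2) & p1))) = min(0, 0) = 0
Checking all 9 assignments confirms none give a value below 0.00.

0.00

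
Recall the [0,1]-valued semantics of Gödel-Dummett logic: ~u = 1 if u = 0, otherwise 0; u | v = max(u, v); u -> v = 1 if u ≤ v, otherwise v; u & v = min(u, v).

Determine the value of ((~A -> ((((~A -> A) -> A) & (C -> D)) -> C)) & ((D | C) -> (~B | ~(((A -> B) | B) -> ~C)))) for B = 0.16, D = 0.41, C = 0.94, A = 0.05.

1.00

~A: Gödel ¬ of 0.05 = 0 (operand ≠ 0)
~A: Gödel ¬ of 0.05 = 0 (operand ≠ 0)
(~A -> A): 0 ≤ 0.05, so result = 1
((~A -> A) -> A): 1 > 0.05, so result = 0.05
(C -> D): 0.94 > 0.41, so result = 0.41
(((~A -> A) -> A) & (C -> D)) = min(0.05, 0.41) = 0.05
((((~A -> A) -> A) & (C -> D)) -> C): 0.05 ≤ 0.94, so result = 1
(~A -> ((((~A -> A) -> A) & (C -> D)) -> C)): 0 ≤ 1, so result = 1
(D | C) = max(0.41, 0.94) = 0.94
~B: Gödel ¬ of 0.16 = 0 (operand ≠ 0)
(A -> B): 0.05 ≤ 0.16, so result = 1
((A -> B) | B) = max(1, 0.16) = 1
~C: Gödel ¬ of 0.94 = 0 (operand ≠ 0)
(((A -> B) | B) -> ~C): 1 > 0, so result = 0
~(((A -> B) | B) -> ~C): Gödel ¬ of 0 = 1 (operand is 0)
(~B | ~(((A -> B) | B) -> ~C)) = max(0, 1) = 1
((D | C) -> (~B | ~(((A -> B) | B) -> ~C))): 0.94 ≤ 1, so result = 1
((~A -> ((((~A -> A) -> A) & (C -> D)) -> C)) & ((D | C) -> (~B | ~(((A -> B) | B) -> ~C)))) = min(1, 1) = 1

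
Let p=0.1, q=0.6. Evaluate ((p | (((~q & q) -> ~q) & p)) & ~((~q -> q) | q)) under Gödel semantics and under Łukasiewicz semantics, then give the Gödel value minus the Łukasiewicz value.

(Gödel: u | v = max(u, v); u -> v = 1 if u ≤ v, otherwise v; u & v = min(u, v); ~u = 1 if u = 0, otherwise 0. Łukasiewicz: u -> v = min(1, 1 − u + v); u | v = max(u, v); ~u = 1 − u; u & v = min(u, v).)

0.00

Gödel evaluation:
  ~q: Gödel ¬ of 0.6 = 0 (operand ≠ 0)
  (~q & q) = min(0, 0.6) = 0
  ~q: Gödel ¬ of 0.6 = 0 (operand ≠ 0)
  ((~q & q) -> ~q): 0 ≤ 0, so result = 1
  (((~q & q) -> ~q) & p) = min(1, 0.1) = 0.1
  (p | (((~q & q) -> ~q) & p)) = max(0.1, 0.1) = 0.1
  ~q: Gödel ¬ of 0.6 = 0 (operand ≠ 0)
  (~q -> q): 0 ≤ 0.6, so result = 1
  ((~q -> q) | q) = max(1, 0.6) = 1
  ~((~q -> q) | q): Gödel ¬ of 1 = 0 (operand ≠ 0)
  ((p | (((~q & q) -> ~q) & p)) & ~((~q -> q) | q)) = min(0.1, 0) = 0
  Gödel value = 0
Łukasiewicz evaluation:
  ~q: Łukasiewicz ¬ gives 1 − 0.6 = 0.4
  (~q & q) = min(0.4, 0.6) = 0.4
  ~q: Łukasiewicz ¬ gives 1 − 0.6 = 0.4
  ((~q & q) -> ~q): min(1, 1 − 0.4 + 0.4) = 1
  (((~q & q) -> ~q) & p) = min(1, 0.1) = 0.1
  (p | (((~q & q) -> ~q) & p)) = max(0.1, 0.1) = 0.1
  ~q: Łukasiewicz ¬ gives 1 − 0.6 = 0.4
  (~q -> q): min(1, 1 − 0.4 + 0.6) = 1
  ((~q -> q) | q) = max(1, 0.6) = 1
  ~((~q -> q) | q): Łukasiewicz ¬ gives 1 − 1 = 0
  ((p | (((~q & q) -> ~q) & p)) & ~((~q -> q) | q)) = min(0.1, 0) = 0
  Łukasiewicz value = 0
Difference: 0 − 0 = 0.00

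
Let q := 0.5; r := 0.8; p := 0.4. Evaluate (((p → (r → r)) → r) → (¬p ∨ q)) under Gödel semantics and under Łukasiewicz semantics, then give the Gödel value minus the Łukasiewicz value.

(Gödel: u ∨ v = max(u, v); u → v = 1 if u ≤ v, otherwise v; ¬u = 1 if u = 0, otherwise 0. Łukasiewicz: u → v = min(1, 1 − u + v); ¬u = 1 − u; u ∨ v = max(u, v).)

-0.30

Gödel evaluation:
  (r → r): 0.8 ≤ 0.8, so result = 1
  (p → (r → r)): 0.4 ≤ 1, so result = 1
  ((p → (r → r)) → r): 1 > 0.8, so result = 0.8
  ¬p: Gödel ¬ of 0.4 = 0 (operand ≠ 0)
  (¬p ∨ q) = max(0, 0.5) = 0.5
  (((p → (r → r)) → r) → (¬p ∨ q)): 0.8 > 0.5, so result = 0.5
  Gödel value = 0.5
Łukasiewicz evaluation:
  (r → r): min(1, 1 − 0.8 + 0.8) = 1
  (p → (r → r)): min(1, 1 − 0.4 + 1) = 1
  ((p → (r → r)) → r): min(1, 1 − 1 + 0.8) = 0.8
  ¬p: Łukasiewicz ¬ gives 1 − 0.4 = 0.6
  (¬p ∨ q) = max(0.6, 0.5) = 0.6
  (((p → (r → r)) → r) → (¬p ∨ q)): min(1, 1 − 0.8 + 0.6) = 0.8
  Łukasiewicz value = 0.8
Difference: 0.5 − 0.8 = -0.30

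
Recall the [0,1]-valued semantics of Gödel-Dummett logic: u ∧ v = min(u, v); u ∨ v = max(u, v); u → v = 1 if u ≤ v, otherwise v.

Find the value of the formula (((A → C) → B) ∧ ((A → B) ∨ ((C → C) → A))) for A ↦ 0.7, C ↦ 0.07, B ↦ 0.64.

(A → C): 0.7 > 0.07, so result = 0.07
((A → C) → B): 0.07 ≤ 0.64, so result = 1
(A → B): 0.7 > 0.64, so result = 0.64
(C → C): 0.07 ≤ 0.07, so result = 1
((C → C) → A): 1 > 0.7, so result = 0.7
((A → B) ∨ ((C → C) → A)) = max(0.64, 0.7) = 0.7
(((A → C) → B) ∧ ((A → B) ∨ ((C → C) → A))) = min(1, 0.7) = 0.7

0.70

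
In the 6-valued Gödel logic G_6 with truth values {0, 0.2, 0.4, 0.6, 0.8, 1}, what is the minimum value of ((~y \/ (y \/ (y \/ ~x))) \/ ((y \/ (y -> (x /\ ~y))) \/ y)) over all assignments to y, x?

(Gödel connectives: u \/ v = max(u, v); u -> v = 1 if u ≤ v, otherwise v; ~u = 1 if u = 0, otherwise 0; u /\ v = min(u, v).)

The minimum is attained at y = 0.2, x = 0.2:
  ~y: Gödel ¬ of 0.2 = 0 (operand ≠ 0)
  ~x: Gödel ¬ of 0.2 = 0 (operand ≠ 0)
  (y \/ ~x) = max(0.2, 0) = 0.2
  (y \/ (y \/ ~x)) = max(0.2, 0.2) = 0.2
  (~y \/ (y \/ (y \/ ~x))) = max(0, 0.2) = 0.2
  ~y: Gödel ¬ of 0.2 = 0 (operand ≠ 0)
  (x /\ ~y) = min(0.2, 0) = 0
  (y -> (x /\ ~y)): 0.2 > 0, so result = 0
  (y \/ (y -> (x /\ ~y))) = max(0.2, 0) = 0.2
  ((y \/ (y -> (x /\ ~y))) \/ y) = max(0.2, 0.2) = 0.2
  ((~y \/ (y \/ (y \/ ~x))) \/ ((y \/ (y -> (x /\ ~y))) \/ y)) = max(0.2, 0.2) = 0.2
Checking all 36 assignments confirms none give a value below 0.20.

0.20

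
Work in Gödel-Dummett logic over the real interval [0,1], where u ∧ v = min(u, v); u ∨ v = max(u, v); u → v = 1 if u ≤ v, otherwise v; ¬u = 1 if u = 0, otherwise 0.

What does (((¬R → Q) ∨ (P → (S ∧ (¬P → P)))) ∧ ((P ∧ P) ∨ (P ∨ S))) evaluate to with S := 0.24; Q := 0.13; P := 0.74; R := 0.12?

0.74

¬R: Gödel ¬ of 0.12 = 0 (operand ≠ 0)
(¬R → Q): 0 ≤ 0.13, so result = 1
¬P: Gödel ¬ of 0.74 = 0 (operand ≠ 0)
(¬P → P): 0 ≤ 0.74, so result = 1
(S ∧ (¬P → P)) = min(0.24, 1) = 0.24
(P → (S ∧ (¬P → P))): 0.74 > 0.24, so result = 0.24
((¬R → Q) ∨ (P → (S ∧ (¬P → P)))) = max(1, 0.24) = 1
(P ∧ P) = min(0.74, 0.74) = 0.74
(P ∨ S) = max(0.74, 0.24) = 0.74
((P ∧ P) ∨ (P ∨ S)) = max(0.74, 0.74) = 0.74
(((¬R → Q) ∨ (P → (S ∧ (¬P → P)))) ∧ ((P ∧ P) ∨ (P ∨ S))) = min(1, 0.74) = 0.74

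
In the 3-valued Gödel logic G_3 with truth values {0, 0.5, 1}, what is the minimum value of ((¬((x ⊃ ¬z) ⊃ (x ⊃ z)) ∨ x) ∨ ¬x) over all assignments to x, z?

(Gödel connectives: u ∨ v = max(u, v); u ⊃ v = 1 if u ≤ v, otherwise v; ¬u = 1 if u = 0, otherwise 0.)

The minimum is attained at x = 0.5, z = 0.5:
  ¬z: Gödel ¬ of 0.5 = 0 (operand ≠ 0)
  (x ⊃ ¬z): 0.5 > 0, so result = 0
  (x ⊃ z): 0.5 ≤ 0.5, so result = 1
  ((x ⊃ ¬z) ⊃ (x ⊃ z)): 0 ≤ 1, so result = 1
  ¬((x ⊃ ¬z) ⊃ (x ⊃ z)): Gödel ¬ of 1 = 0 (operand ≠ 0)
  (¬((x ⊃ ¬z) ⊃ (x ⊃ z)) ∨ x) = max(0, 0.5) = 0.5
  ¬x: Gödel ¬ of 0.5 = 0 (operand ≠ 0)
  ((¬((x ⊃ ¬z) ⊃ (x ⊃ z)) ∨ x) ∨ ¬x) = max(0.5, 0) = 0.5
Checking all 9 assignments confirms none give a value below 0.50.

0.50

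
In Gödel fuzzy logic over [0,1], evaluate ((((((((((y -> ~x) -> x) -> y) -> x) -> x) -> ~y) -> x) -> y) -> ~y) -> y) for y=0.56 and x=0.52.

1.00

~x: Gödel ¬ of 0.52 = 0 (operand ≠ 0)
(y -> ~x): 0.56 > 0, so result = 0
((y -> ~x) -> x): 0 ≤ 0.52, so result = 1
(((y -> ~x) -> x) -> y): 1 > 0.56, so result = 0.56
((((y -> ~x) -> x) -> y) -> x): 0.56 > 0.52, so result = 0.52
(((((y -> ~x) -> x) -> y) -> x) -> x): 0.52 ≤ 0.52, so result = 1
~y: Gödel ¬ of 0.56 = 0 (operand ≠ 0)
((((((y -> ~x) -> x) -> y) -> x) -> x) -> ~y): 1 > 0, so result = 0
(((((((y -> ~x) -> x) -> y) -> x) -> x) -> ~y) -> x): 0 ≤ 0.52, so result = 1
((((((((y -> ~x) -> x) -> y) -> x) -> x) -> ~y) -> x) -> y): 1 > 0.56, so result = 0.56
~y: Gödel ¬ of 0.56 = 0 (operand ≠ 0)
(((((((((y -> ~x) -> x) -> y) -> x) -> x) -> ~y) -> x) -> y) -> ~y): 0.56 > 0, so result = 0
((((((((((y -> ~x) -> x) -> y) -> x) -> x) -> ~y) -> x) -> y) -> ~y) -> y): 0 ≤ 0.56, so result = 1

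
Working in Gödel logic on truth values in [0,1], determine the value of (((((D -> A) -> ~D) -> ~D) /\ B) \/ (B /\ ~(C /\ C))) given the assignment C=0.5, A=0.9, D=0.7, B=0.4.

(D -> A): 0.7 ≤ 0.9, so result = 1
~D: Gödel ¬ of 0.7 = 0 (operand ≠ 0)
((D -> A) -> ~D): 1 > 0, so result = 0
~D: Gödel ¬ of 0.7 = 0 (operand ≠ 0)
(((D -> A) -> ~D) -> ~D): 0 ≤ 0, so result = 1
((((D -> A) -> ~D) -> ~D) /\ B) = min(1, 0.4) = 0.4
(C /\ C) = min(0.5, 0.5) = 0.5
~(C /\ C): Gödel ¬ of 0.5 = 0 (operand ≠ 0)
(B /\ ~(C /\ C)) = min(0.4, 0) = 0
(((((D -> A) -> ~D) -> ~D) /\ B) \/ (B /\ ~(C /\ C))) = max(0.4, 0) = 0.4

0.40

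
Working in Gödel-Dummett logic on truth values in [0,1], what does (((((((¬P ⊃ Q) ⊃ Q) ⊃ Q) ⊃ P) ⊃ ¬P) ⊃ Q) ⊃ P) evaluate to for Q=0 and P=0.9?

0.90

¬P: Gödel ¬ of 0.9 = 0 (operand ≠ 0)
(¬P ⊃ Q): 0 ≤ 0, so result = 1
((¬P ⊃ Q) ⊃ Q): 1 > 0, so result = 0
(((¬P ⊃ Q) ⊃ Q) ⊃ Q): 0 ≤ 0, so result = 1
((((¬P ⊃ Q) ⊃ Q) ⊃ Q) ⊃ P): 1 > 0.9, so result = 0.9
¬P: Gödel ¬ of 0.9 = 0 (operand ≠ 0)
(((((¬P ⊃ Q) ⊃ Q) ⊃ Q) ⊃ P) ⊃ ¬P): 0.9 > 0, so result = 0
((((((¬P ⊃ Q) ⊃ Q) ⊃ Q) ⊃ P) ⊃ ¬P) ⊃ Q): 0 ≤ 0, so result = 1
(((((((¬P ⊃ Q) ⊃ Q) ⊃ Q) ⊃ P) ⊃ ¬P) ⊃ Q) ⊃ P): 1 > 0.9, so result = 0.9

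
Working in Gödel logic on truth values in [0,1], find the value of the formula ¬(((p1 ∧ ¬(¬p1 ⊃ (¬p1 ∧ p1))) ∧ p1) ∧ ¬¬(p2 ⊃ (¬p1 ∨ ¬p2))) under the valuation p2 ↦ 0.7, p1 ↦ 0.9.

¬p1: Gödel ¬ of 0.9 = 0 (operand ≠ 0)
¬p1: Gödel ¬ of 0.9 = 0 (operand ≠ 0)
(¬p1 ∧ p1) = min(0, 0.9) = 0
(¬p1 ⊃ (¬p1 ∧ p1)): 0 ≤ 0, so result = 1
¬(¬p1 ⊃ (¬p1 ∧ p1)): Gödel ¬ of 1 = 0 (operand ≠ 0)
(p1 ∧ ¬(¬p1 ⊃ (¬p1 ∧ p1))) = min(0.9, 0) = 0
((p1 ∧ ¬(¬p1 ⊃ (¬p1 ∧ p1))) ∧ p1) = min(0, 0.9) = 0
¬p1: Gödel ¬ of 0.9 = 0 (operand ≠ 0)
¬p2: Gödel ¬ of 0.7 = 0 (operand ≠ 0)
(¬p1 ∨ ¬p2) = max(0, 0) = 0
(p2 ⊃ (¬p1 ∨ ¬p2)): 0.7 > 0, so result = 0
¬(p2 ⊃ (¬p1 ∨ ¬p2)): Gödel ¬ of 0 = 1 (operand is 0)
¬¬(p2 ⊃ (¬p1 ∨ ¬p2)): Gödel ¬ of 1 = 0 (operand ≠ 0)
(((p1 ∧ ¬(¬p1 ⊃ (¬p1 ∧ p1))) ∧ p1) ∧ ¬¬(p2 ⊃ (¬p1 ∨ ¬p2))) = min(0, 0) = 0
¬(((p1 ∧ ¬(¬p1 ⊃ (¬p1 ∧ p1))) ∧ p1) ∧ ¬¬(p2 ⊃ (¬p1 ∨ ¬p2))): Gödel ¬ of 0 = 1 (operand is 0)

1.00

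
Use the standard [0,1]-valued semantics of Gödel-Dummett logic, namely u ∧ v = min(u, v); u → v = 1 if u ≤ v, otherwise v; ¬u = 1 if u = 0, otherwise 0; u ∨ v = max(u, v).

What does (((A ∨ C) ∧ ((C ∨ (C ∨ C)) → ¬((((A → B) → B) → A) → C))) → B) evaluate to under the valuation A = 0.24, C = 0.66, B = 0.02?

(A ∨ C) = max(0.24, 0.66) = 0.66
(C ∨ C) = max(0.66, 0.66) = 0.66
(C ∨ (C ∨ C)) = max(0.66, 0.66) = 0.66
(A → B): 0.24 > 0.02, so result = 0.02
((A → B) → B): 0.02 ≤ 0.02, so result = 1
(((A → B) → B) → A): 1 > 0.24, so result = 0.24
((((A → B) → B) → A) → C): 0.24 ≤ 0.66, so result = 1
¬((((A → B) → B) → A) → C): Gödel ¬ of 1 = 0 (operand ≠ 0)
((C ∨ (C ∨ C)) → ¬((((A → B) → B) → A) → C)): 0.66 > 0, so result = 0
((A ∨ C) ∧ ((C ∨ (C ∨ C)) → ¬((((A → B) → B) → A) → C))) = min(0.66, 0) = 0
(((A ∨ C) ∧ ((C ∨ (C ∨ C)) → ¬((((A → B) → B) → A) → C))) → B): 0 ≤ 0.02, so result = 1

1.00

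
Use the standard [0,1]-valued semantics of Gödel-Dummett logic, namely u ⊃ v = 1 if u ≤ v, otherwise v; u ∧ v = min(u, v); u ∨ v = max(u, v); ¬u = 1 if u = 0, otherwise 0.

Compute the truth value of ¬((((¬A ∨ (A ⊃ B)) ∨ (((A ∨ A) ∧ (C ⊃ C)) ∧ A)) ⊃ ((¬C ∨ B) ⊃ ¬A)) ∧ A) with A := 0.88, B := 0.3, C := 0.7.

1.00

¬A: Gödel ¬ of 0.88 = 0 (operand ≠ 0)
(A ⊃ B): 0.88 > 0.3, so result = 0.3
(¬A ∨ (A ⊃ B)) = max(0, 0.3) = 0.3
(A ∨ A) = max(0.88, 0.88) = 0.88
(C ⊃ C): 0.7 ≤ 0.7, so result = 1
((A ∨ A) ∧ (C ⊃ C)) = min(0.88, 1) = 0.88
(((A ∨ A) ∧ (C ⊃ C)) ∧ A) = min(0.88, 0.88) = 0.88
((¬A ∨ (A ⊃ B)) ∨ (((A ∨ A) ∧ (C ⊃ C)) ∧ A)) = max(0.3, 0.88) = 0.88
¬C: Gödel ¬ of 0.7 = 0 (operand ≠ 0)
(¬C ∨ B) = max(0, 0.3) = 0.3
¬A: Gödel ¬ of 0.88 = 0 (operand ≠ 0)
((¬C ∨ B) ⊃ ¬A): 0.3 > 0, so result = 0
(((¬A ∨ (A ⊃ B)) ∨ (((A ∨ A) ∧ (C ⊃ C)) ∧ A)) ⊃ ((¬C ∨ B) ⊃ ¬A)): 0.88 > 0, so result = 0
((((¬A ∨ (A ⊃ B)) ∨ (((A ∨ A) ∧ (C ⊃ C)) ∧ A)) ⊃ ((¬C ∨ B) ⊃ ¬A)) ∧ A) = min(0, 0.88) = 0
¬((((¬A ∨ (A ⊃ B)) ∨ (((A ∨ A) ∧ (C ⊃ C)) ∧ A)) ⊃ ((¬C ∨ B) ⊃ ¬A)) ∧ A): Gödel ¬ of 0 = 1 (operand is 0)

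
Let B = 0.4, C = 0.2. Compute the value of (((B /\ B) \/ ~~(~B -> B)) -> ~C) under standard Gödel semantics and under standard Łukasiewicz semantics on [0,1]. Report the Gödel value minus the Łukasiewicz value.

Gödel evaluation:
  (B /\ B) = min(0.4, 0.4) = 0.4
  ~B: Gödel ¬ of 0.4 = 0 (operand ≠ 0)
  (~B -> B): 0 ≤ 0.4, so result = 1
  ~(~B -> B): Gödel ¬ of 1 = 0 (operand ≠ 0)
  ~~(~B -> B): Gödel ¬ of 0 = 1 (operand is 0)
  ((B /\ B) \/ ~~(~B -> B)) = max(0.4, 1) = 1
  ~C: Gödel ¬ of 0.2 = 0 (operand ≠ 0)
  (((B /\ B) \/ ~~(~B -> B)) -> ~C): 1 > 0, so result = 0
  Gödel value = 0
Łukasiewicz evaluation:
  (B /\ B) = min(0.4, 0.4) = 0.4
  ~B: Łukasiewicz ¬ gives 1 − 0.4 = 0.6
  (~B -> B): min(1, 1 − 0.6 + 0.4) = 0.8
  ~(~B -> B): Łukasiewicz ¬ gives 1 − 0.8 = 0.2
  ~~(~B -> B): Łukasiewicz ¬ gives 1 − 0.2 = 0.8
  ((B /\ B) \/ ~~(~B -> B)) = max(0.4, 0.8) = 0.8
  ~C: Łukasiewicz ¬ gives 1 − 0.2 = 0.8
  (((B /\ B) \/ ~~(~B -> B)) -> ~C): min(1, 1 − 0.8 + 0.8) = 1
  Łukasiewicz value = 1
Difference: 0 − 1 = -1.00

-1.00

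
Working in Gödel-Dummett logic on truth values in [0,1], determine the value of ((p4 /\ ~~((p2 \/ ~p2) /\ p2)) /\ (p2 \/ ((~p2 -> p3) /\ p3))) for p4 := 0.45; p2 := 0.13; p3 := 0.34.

0.34

~p2: Gödel ¬ of 0.13 = 0 (operand ≠ 0)
(p2 \/ ~p2) = max(0.13, 0) = 0.13
((p2 \/ ~p2) /\ p2) = min(0.13, 0.13) = 0.13
~((p2 \/ ~p2) /\ p2): Gödel ¬ of 0.13 = 0 (operand ≠ 0)
~~((p2 \/ ~p2) /\ p2): Gödel ¬ of 0 = 1 (operand is 0)
(p4 /\ ~~((p2 \/ ~p2) /\ p2)) = min(0.45, 1) = 0.45
~p2: Gödel ¬ of 0.13 = 0 (operand ≠ 0)
(~p2 -> p3): 0 ≤ 0.34, so result = 1
((~p2 -> p3) /\ p3) = min(1, 0.34) = 0.34
(p2 \/ ((~p2 -> p3) /\ p3)) = max(0.13, 0.34) = 0.34
((p4 /\ ~~((p2 \/ ~p2) /\ p2)) /\ (p2 \/ ((~p2 -> p3) /\ p3))) = min(0.45, 0.34) = 0.34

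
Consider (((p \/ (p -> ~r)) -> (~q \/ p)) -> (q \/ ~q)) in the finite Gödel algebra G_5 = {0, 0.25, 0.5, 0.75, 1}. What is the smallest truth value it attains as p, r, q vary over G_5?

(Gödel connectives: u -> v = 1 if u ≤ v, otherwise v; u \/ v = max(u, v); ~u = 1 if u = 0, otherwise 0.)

The minimum is attained at p = 0.25, r = 0.25, q = 0.25:
  ~r: Gödel ¬ of 0.25 = 0 (operand ≠ 0)
  (p -> ~r): 0.25 > 0, so result = 0
  (p \/ (p -> ~r)) = max(0.25, 0) = 0.25
  ~q: Gödel ¬ of 0.25 = 0 (operand ≠ 0)
  (~q \/ p) = max(0, 0.25) = 0.25
  ((p \/ (p -> ~r)) -> (~q \/ p)): 0.25 ≤ 0.25, so result = 1
  ~q: Gödel ¬ of 0.25 = 0 (operand ≠ 0)
  (q \/ ~q) = max(0.25, 0) = 0.25
  (((p \/ (p -> ~r)) -> (~q \/ p)) -> (q \/ ~q)): 1 > 0.25, so result = 0.25
Checking all 125 assignments confirms none give a value below 0.25.

0.25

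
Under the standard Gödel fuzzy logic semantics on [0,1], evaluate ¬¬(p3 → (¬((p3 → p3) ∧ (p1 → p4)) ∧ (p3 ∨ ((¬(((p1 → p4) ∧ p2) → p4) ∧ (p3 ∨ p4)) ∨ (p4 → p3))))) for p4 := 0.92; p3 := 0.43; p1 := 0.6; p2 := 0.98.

(p3 → p3): 0.43 ≤ 0.43, so result = 1
(p1 → p4): 0.6 ≤ 0.92, so result = 1
((p3 → p3) ∧ (p1 → p4)) = min(1, 1) = 1
¬((p3 → p3) ∧ (p1 → p4)): Gödel ¬ of 1 = 0 (operand ≠ 0)
(p1 → p4): 0.6 ≤ 0.92, so result = 1
((p1 → p4) ∧ p2) = min(1, 0.98) = 0.98
(((p1 → p4) ∧ p2) → p4): 0.98 > 0.92, so result = 0.92
¬(((p1 → p4) ∧ p2) → p4): Gödel ¬ of 0.92 = 0 (operand ≠ 0)
(p3 ∨ p4) = max(0.43, 0.92) = 0.92
(¬(((p1 → p4) ∧ p2) → p4) ∧ (p3 ∨ p4)) = min(0, 0.92) = 0
(p4 → p3): 0.92 > 0.43, so result = 0.43
((¬(((p1 → p4) ∧ p2) → p4) ∧ (p3 ∨ p4)) ∨ (p4 → p3)) = max(0, 0.43) = 0.43
(p3 ∨ ((¬(((p1 → p4) ∧ p2) → p4) ∧ (p3 ∨ p4)) ∨ (p4 → p3))) = max(0.43, 0.43) = 0.43
(¬((p3 → p3) ∧ (p1 → p4)) ∧ (p3 ∨ ((¬(((p1 → p4) ∧ p2) → p4) ∧ (p3 ∨ p4)) ∨ (p4 → p3)))) = min(0, 0.43) = 0
(p3 → (¬((p3 → p3) ∧ (p1 → p4)) ∧ (p3 ∨ ((¬(((p1 → p4) ∧ p2) → p4) ∧ (p3 ∨ p4)) ∨ (p4 → p3))))): 0.43 > 0, so result = 0
¬(p3 → (¬((p3 → p3) ∧ (p1 → p4)) ∧ (p3 ∨ ((¬(((p1 → p4) ∧ p2) → p4) ∧ (p3 ∨ p4)) ∨ (p4 → p3))))): Gödel ¬ of 0 = 1 (operand is 0)
¬¬(p3 → (¬((p3 → p3) ∧ (p1 → p4)) ∧ (p3 ∨ ((¬(((p1 → p4) ∧ p2) → p4) ∧ (p3 ∨ p4)) ∨ (p4 → p3))))): Gödel ¬ of 1 = 0 (operand ≠ 0)

0.00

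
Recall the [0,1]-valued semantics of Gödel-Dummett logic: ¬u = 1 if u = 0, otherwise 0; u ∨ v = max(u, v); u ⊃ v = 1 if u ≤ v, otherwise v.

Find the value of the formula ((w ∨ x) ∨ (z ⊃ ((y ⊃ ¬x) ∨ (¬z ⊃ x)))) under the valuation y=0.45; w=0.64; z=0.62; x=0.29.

(w ∨ x) = max(0.64, 0.29) = 0.64
¬x: Gödel ¬ of 0.29 = 0 (operand ≠ 0)
(y ⊃ ¬x): 0.45 > 0, so result = 0
¬z: Gödel ¬ of 0.62 = 0 (operand ≠ 0)
(¬z ⊃ x): 0 ≤ 0.29, so result = 1
((y ⊃ ¬x) ∨ (¬z ⊃ x)) = max(0, 1) = 1
(z ⊃ ((y ⊃ ¬x) ∨ (¬z ⊃ x))): 0.62 ≤ 1, so result = 1
((w ∨ x) ∨ (z ⊃ ((y ⊃ ¬x) ∨ (¬z ⊃ x)))) = max(0.64, 1) = 1

1.00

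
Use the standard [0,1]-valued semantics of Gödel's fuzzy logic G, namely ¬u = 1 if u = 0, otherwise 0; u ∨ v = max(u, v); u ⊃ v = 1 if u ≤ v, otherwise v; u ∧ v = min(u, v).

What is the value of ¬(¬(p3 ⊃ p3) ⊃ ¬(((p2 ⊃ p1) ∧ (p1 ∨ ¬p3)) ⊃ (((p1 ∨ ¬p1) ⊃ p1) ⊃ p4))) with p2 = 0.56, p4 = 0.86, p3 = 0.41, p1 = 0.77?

(p3 ⊃ p3): 0.41 ≤ 0.41, so result = 1
¬(p3 ⊃ p3): Gödel ¬ of 1 = 0 (operand ≠ 0)
(p2 ⊃ p1): 0.56 ≤ 0.77, so result = 1
¬p3: Gödel ¬ of 0.41 = 0 (operand ≠ 0)
(p1 ∨ ¬p3) = max(0.77, 0) = 0.77
((p2 ⊃ p1) ∧ (p1 ∨ ¬p3)) = min(1, 0.77) = 0.77
¬p1: Gödel ¬ of 0.77 = 0 (operand ≠ 0)
(p1 ∨ ¬p1) = max(0.77, 0) = 0.77
((p1 ∨ ¬p1) ⊃ p1): 0.77 ≤ 0.77, so result = 1
(((p1 ∨ ¬p1) ⊃ p1) ⊃ p4): 1 > 0.86, so result = 0.86
(((p2 ⊃ p1) ∧ (p1 ∨ ¬p3)) ⊃ (((p1 ∨ ¬p1) ⊃ p1) ⊃ p4)): 0.77 ≤ 0.86, so result = 1
¬(((p2 ⊃ p1) ∧ (p1 ∨ ¬p3)) ⊃ (((p1 ∨ ¬p1) ⊃ p1) ⊃ p4)): Gödel ¬ of 1 = 0 (operand ≠ 0)
(¬(p3 ⊃ p3) ⊃ ¬(((p2 ⊃ p1) ∧ (p1 ∨ ¬p3)) ⊃ (((p1 ∨ ¬p1) ⊃ p1) ⊃ p4))): 0 ≤ 0, so result = 1
¬(¬(p3 ⊃ p3) ⊃ ¬(((p2 ⊃ p1) ∧ (p1 ∨ ¬p3)) ⊃ (((p1 ∨ ¬p1) ⊃ p1) ⊃ p4))): Gödel ¬ of 1 = 0 (operand ≠ 0)

0.00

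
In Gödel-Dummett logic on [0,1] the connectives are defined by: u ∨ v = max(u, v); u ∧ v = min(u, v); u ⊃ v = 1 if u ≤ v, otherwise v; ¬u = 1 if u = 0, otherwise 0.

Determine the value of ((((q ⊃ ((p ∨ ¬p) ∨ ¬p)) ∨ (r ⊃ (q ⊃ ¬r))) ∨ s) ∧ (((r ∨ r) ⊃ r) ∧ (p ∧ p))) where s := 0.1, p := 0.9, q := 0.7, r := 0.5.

0.90

¬p: Gödel ¬ of 0.9 = 0 (operand ≠ 0)
(p ∨ ¬p) = max(0.9, 0) = 0.9
¬p: Gödel ¬ of 0.9 = 0 (operand ≠ 0)
((p ∨ ¬p) ∨ ¬p) = max(0.9, 0) = 0.9
(q ⊃ ((p ∨ ¬p) ∨ ¬p)): 0.7 ≤ 0.9, so result = 1
¬r: Gödel ¬ of 0.5 = 0 (operand ≠ 0)
(q ⊃ ¬r): 0.7 > 0, so result = 0
(r ⊃ (q ⊃ ¬r)): 0.5 > 0, so result = 0
((q ⊃ ((p ∨ ¬p) ∨ ¬p)) ∨ (r ⊃ (q ⊃ ¬r))) = max(1, 0) = 1
(((q ⊃ ((p ∨ ¬p) ∨ ¬p)) ∨ (r ⊃ (q ⊃ ¬r))) ∨ s) = max(1, 0.1) = 1
(r ∨ r) = max(0.5, 0.5) = 0.5
((r ∨ r) ⊃ r): 0.5 ≤ 0.5, so result = 1
(p ∧ p) = min(0.9, 0.9) = 0.9
(((r ∨ r) ⊃ r) ∧ (p ∧ p)) = min(1, 0.9) = 0.9
((((q ⊃ ((p ∨ ¬p) ∨ ¬p)) ∨ (r ⊃ (q ⊃ ¬r))) ∨ s) ∧ (((r ∨ r) ⊃ r) ∧ (p ∧ p))) = min(1, 0.9) = 0.9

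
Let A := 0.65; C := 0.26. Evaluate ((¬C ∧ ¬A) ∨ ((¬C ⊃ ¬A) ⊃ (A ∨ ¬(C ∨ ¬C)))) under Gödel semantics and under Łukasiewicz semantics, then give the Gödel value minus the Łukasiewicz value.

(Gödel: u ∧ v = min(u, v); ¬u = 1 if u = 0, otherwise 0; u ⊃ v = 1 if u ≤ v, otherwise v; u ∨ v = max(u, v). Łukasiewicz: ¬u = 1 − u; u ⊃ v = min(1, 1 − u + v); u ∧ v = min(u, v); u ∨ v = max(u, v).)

-0.35

Gödel evaluation:
  ¬C: Gödel ¬ of 0.26 = 0 (operand ≠ 0)
  ¬A: Gödel ¬ of 0.65 = 0 (operand ≠ 0)
  (¬C ∧ ¬A) = min(0, 0) = 0
  ¬C: Gödel ¬ of 0.26 = 0 (operand ≠ 0)
  ¬A: Gödel ¬ of 0.65 = 0 (operand ≠ 0)
  (¬C ⊃ ¬A): 0 ≤ 0, so result = 1
  ¬C: Gödel ¬ of 0.26 = 0 (operand ≠ 0)
  (C ∨ ¬C) = max(0.26, 0) = 0.26
  ¬(C ∨ ¬C): Gödel ¬ of 0.26 = 0 (operand ≠ 0)
  (A ∨ ¬(C ∨ ¬C)) = max(0.65, 0) = 0.65
  ((¬C ⊃ ¬A) ⊃ (A ∨ ¬(C ∨ ¬C))): 1 > 0.65, so result = 0.65
  ((¬C ∧ ¬A) ∨ ((¬C ⊃ ¬A) ⊃ (A ∨ ¬(C ∨ ¬C)))) = max(0, 0.65) = 0.65
  Gödel value = 0.65
Łukasiewicz evaluation:
  ¬C: Łukasiewicz ¬ gives 1 − 0.26 = 0.74
  ¬A: Łukasiewicz ¬ gives 1 − 0.65 = 0.35
  (¬C ∧ ¬A) = min(0.74, 0.35) = 0.35
  ¬C: Łukasiewicz ¬ gives 1 − 0.26 = 0.74
  ¬A: Łukasiewicz ¬ gives 1 − 0.65 = 0.35
  (¬C ⊃ ¬A): min(1, 1 − 0.74 + 0.35) = 0.61
  ¬C: Łukasiewicz ¬ gives 1 − 0.26 = 0.74
  (C ∨ ¬C) = max(0.26, 0.74) = 0.74
  ¬(C ∨ ¬C): Łukasiewicz ¬ gives 1 − 0.74 = 0.26
  (A ∨ ¬(C ∨ ¬C)) = max(0.65, 0.26) = 0.65
  ((¬C ⊃ ¬A) ⊃ (A ∨ ¬(C ∨ ¬C))): min(1, 1 − 0.61 + 0.65) = 1
  ((¬C ∧ ¬A) ∨ ((¬C ⊃ ¬A) ⊃ (A ∨ ¬(C ∨ ¬C)))) = max(0.35, 1) = 1
  Łukasiewicz value = 1
Difference: 0.65 − 1 = -0.35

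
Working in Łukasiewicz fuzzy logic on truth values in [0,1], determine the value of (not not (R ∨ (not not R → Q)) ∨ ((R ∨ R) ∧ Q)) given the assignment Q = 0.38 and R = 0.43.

0.95

not R: Łukasiewicz ¬ gives 1 − 0.43 = 0.57
not not R: Łukasiewicz ¬ gives 1 − 0.57 = 0.43
(not not R → Q): min(1, 1 − 0.43 + 0.38) = 0.95
(R ∨ (not not R → Q)) = max(0.43, 0.95) = 0.95
not (R ∨ (not not R → Q)): Łukasiewicz ¬ gives 1 − 0.95 = 0.05
not not (R ∨ (not not R → Q)): Łukasiewicz ¬ gives 1 − 0.05 = 0.95
(R ∨ R) = max(0.43, 0.43) = 0.43
((R ∨ R) ∧ Q) = min(0.43, 0.38) = 0.38
(not not (R ∨ (not not R → Q)) ∨ ((R ∨ R) ∧ Q)) = max(0.95, 0.38) = 0.95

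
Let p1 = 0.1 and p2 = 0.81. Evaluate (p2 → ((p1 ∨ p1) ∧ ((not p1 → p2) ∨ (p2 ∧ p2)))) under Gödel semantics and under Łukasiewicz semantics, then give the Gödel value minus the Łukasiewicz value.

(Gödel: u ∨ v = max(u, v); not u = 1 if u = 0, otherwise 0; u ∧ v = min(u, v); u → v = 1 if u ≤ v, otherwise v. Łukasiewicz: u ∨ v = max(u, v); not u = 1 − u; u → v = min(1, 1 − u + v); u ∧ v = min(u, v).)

-0.19

Gödel evaluation:
  (p1 ∨ p1) = max(0.1, 0.1) = 0.1
  not p1: Gödel ¬ of 0.1 = 0 (operand ≠ 0)
  (not p1 → p2): 0 ≤ 0.81, so result = 1
  (p2 ∧ p2) = min(0.81, 0.81) = 0.81
  ((not p1 → p2) ∨ (p2 ∧ p2)) = max(1, 0.81) = 1
  ((p1 ∨ p1) ∧ ((not p1 → p2) ∨ (p2 ∧ p2))) = min(0.1, 1) = 0.1
  (p2 → ((p1 ∨ p1) ∧ ((not p1 → p2) ∨ (p2 ∧ p2)))): 0.81 > 0.1, so result = 0.1
  Gödel value = 0.1
Łukasiewicz evaluation:
  (p1 ∨ p1) = max(0.1, 0.1) = 0.1
  not p1: Łukasiewicz ¬ gives 1 − 0.1 = 0.9
  (not p1 → p2): min(1, 1 − 0.9 + 0.81) = 0.91
  (p2 ∧ p2) = min(0.81, 0.81) = 0.81
  ((not p1 → p2) ∨ (p2 ∧ p2)) = max(0.91, 0.81) = 0.91
  ((p1 ∨ p1) ∧ ((not p1 → p2) ∨ (p2 ∧ p2))) = min(0.1, 0.91) = 0.1
  (p2 → ((p1 ∨ p1) ∧ ((not p1 → p2) ∨ (p2 ∧ p2)))): min(1, 1 − 0.81 + 0.1) = 0.29
  Łukasiewicz value = 0.29
Difference: 0.1 − 0.29 = -0.19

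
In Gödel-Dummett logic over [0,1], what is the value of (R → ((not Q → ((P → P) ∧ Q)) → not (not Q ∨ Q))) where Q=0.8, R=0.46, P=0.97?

0.00

not Q: Gödel ¬ of 0.8 = 0 (operand ≠ 0)
(P → P): 0.97 ≤ 0.97, so result = 1
((P → P) ∧ Q) = min(1, 0.8) = 0.8
(not Q → ((P → P) ∧ Q)): 0 ≤ 0.8, so result = 1
not Q: Gödel ¬ of 0.8 = 0 (operand ≠ 0)
(not Q ∨ Q) = max(0, 0.8) = 0.8
not (not Q ∨ Q): Gödel ¬ of 0.8 = 0 (operand ≠ 0)
((not Q → ((P → P) ∧ Q)) → not (not Q ∨ Q)): 1 > 0, so result = 0
(R → ((not Q → ((P → P) ∧ Q)) → not (not Q ∨ Q))): 0.46 > 0, so result = 0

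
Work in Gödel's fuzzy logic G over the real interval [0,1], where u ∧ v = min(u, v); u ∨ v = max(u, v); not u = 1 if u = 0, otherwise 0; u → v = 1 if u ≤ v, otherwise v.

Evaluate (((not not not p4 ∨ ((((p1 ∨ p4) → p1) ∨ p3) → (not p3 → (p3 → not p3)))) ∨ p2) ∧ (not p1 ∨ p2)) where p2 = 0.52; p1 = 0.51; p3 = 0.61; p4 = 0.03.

0.52

not p4: Gödel ¬ of 0.03 = 0 (operand ≠ 0)
not not p4: Gödel ¬ of 0 = 1 (operand is 0)
not not not p4: Gödel ¬ of 1 = 0 (operand ≠ 0)
(p1 ∨ p4) = max(0.51, 0.03) = 0.51
((p1 ∨ p4) → p1): 0.51 ≤ 0.51, so result = 1
(((p1 ∨ p4) → p1) ∨ p3) = max(1, 0.61) = 1
not p3: Gödel ¬ of 0.61 = 0 (operand ≠ 0)
not p3: Gödel ¬ of 0.61 = 0 (operand ≠ 0)
(p3 → not p3): 0.61 > 0, so result = 0
(not p3 → (p3 → not p3)): 0 ≤ 0, so result = 1
((((p1 ∨ p4) → p1) ∨ p3) → (not p3 → (p3 → not p3))): 1 ≤ 1, so result = 1
(not not not p4 ∨ ((((p1 ∨ p4) → p1) ∨ p3) → (not p3 → (p3 → not p3)))) = max(0, 1) = 1
((not not not p4 ∨ ((((p1 ∨ p4) → p1) ∨ p3) → (not p3 → (p3 → not p3)))) ∨ p2) = max(1, 0.52) = 1
not p1: Gödel ¬ of 0.51 = 0 (operand ≠ 0)
(not p1 ∨ p2) = max(0, 0.52) = 0.52
(((not not not p4 ∨ ((((p1 ∨ p4) → p1) ∨ p3) → (not p3 → (p3 → not p3)))) ∨ p2) ∧ (not p1 ∨ p2)) = min(1, 0.52) = 0.52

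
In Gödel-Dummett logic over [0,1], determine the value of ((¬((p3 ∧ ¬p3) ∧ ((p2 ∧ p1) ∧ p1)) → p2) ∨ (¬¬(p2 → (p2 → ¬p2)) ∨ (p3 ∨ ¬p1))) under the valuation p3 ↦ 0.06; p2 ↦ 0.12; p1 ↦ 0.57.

0.12

¬p3: Gödel ¬ of 0.06 = 0 (operand ≠ 0)
(p3 ∧ ¬p3) = min(0.06, 0) = 0
(p2 ∧ p1) = min(0.12, 0.57) = 0.12
((p2 ∧ p1) ∧ p1) = min(0.12, 0.57) = 0.12
((p3 ∧ ¬p3) ∧ ((p2 ∧ p1) ∧ p1)) = min(0, 0.12) = 0
¬((p3 ∧ ¬p3) ∧ ((p2 ∧ p1) ∧ p1)): Gödel ¬ of 0 = 1 (operand is 0)
(¬((p3 ∧ ¬p3) ∧ ((p2 ∧ p1) ∧ p1)) → p2): 1 > 0.12, so result = 0.12
¬p2: Gödel ¬ of 0.12 = 0 (operand ≠ 0)
(p2 → ¬p2): 0.12 > 0, so result = 0
(p2 → (p2 → ¬p2)): 0.12 > 0, so result = 0
¬(p2 → (p2 → ¬p2)): Gödel ¬ of 0 = 1 (operand is 0)
¬¬(p2 → (p2 → ¬p2)): Gödel ¬ of 1 = 0 (operand ≠ 0)
¬p1: Gödel ¬ of 0.57 = 0 (operand ≠ 0)
(p3 ∨ ¬p1) = max(0.06, 0) = 0.06
(¬¬(p2 → (p2 → ¬p2)) ∨ (p3 ∨ ¬p1)) = max(0, 0.06) = 0.06
((¬((p3 ∧ ¬p3) ∧ ((p2 ∧ p1) ∧ p1)) → p2) ∨ (¬¬(p2 → (p2 → ¬p2)) ∨ (p3 ∨ ¬p1))) = max(0.12, 0.06) = 0.12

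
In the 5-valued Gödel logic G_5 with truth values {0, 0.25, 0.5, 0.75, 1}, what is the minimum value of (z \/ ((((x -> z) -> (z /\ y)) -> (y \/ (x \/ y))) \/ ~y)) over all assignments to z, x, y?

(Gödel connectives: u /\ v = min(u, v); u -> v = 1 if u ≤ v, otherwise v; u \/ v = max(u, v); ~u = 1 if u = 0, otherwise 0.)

The minimum is attained at z = 0, x = 0.25, y = 0.25:
  (x -> z): 0.25 > 0, so result = 0
  (z /\ y) = min(0, 0.25) = 0
  ((x -> z) -> (z /\ y)): 0 ≤ 0, so result = 1
  (x \/ y) = max(0.25, 0.25) = 0.25
  (y \/ (x \/ y)) = max(0.25, 0.25) = 0.25
  (((x -> z) -> (z /\ y)) -> (y \/ (x \/ y))): 1 > 0.25, so result = 0.25
  ~y: Gödel ¬ of 0.25 = 0 (operand ≠ 0)
  ((((x -> z) -> (z /\ y)) -> (y \/ (x \/ y))) \/ ~y) = max(0.25, 0) = 0.25
  (z \/ ((((x -> z) -> (z /\ y)) -> (y \/ (x \/ y))) \/ ~y)) = max(0, 0.25) = 0.25
Checking all 125 assignments confirms none give a value below 0.25.

0.25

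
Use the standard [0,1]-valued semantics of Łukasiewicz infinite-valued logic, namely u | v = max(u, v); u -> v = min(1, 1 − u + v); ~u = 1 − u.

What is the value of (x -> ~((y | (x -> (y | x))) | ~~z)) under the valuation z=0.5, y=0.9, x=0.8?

0.20

(y | x) = max(0.9, 0.8) = 0.9
(x -> (y | x)): min(1, 1 − 0.8 + 0.9) = 1
(y | (x -> (y | x))) = max(0.9, 1) = 1
~z: Łukasiewicz ¬ gives 1 − 0.5 = 0.5
~~z: Łukasiewicz ¬ gives 1 − 0.5 = 0.5
((y | (x -> (y | x))) | ~~z) = max(1, 0.5) = 1
~((y | (x -> (y | x))) | ~~z): Łukasiewicz ¬ gives 1 − 1 = 0
(x -> ~((y | (x -> (y | x))) | ~~z)): min(1, 1 − 0.8 + 0) = 0.2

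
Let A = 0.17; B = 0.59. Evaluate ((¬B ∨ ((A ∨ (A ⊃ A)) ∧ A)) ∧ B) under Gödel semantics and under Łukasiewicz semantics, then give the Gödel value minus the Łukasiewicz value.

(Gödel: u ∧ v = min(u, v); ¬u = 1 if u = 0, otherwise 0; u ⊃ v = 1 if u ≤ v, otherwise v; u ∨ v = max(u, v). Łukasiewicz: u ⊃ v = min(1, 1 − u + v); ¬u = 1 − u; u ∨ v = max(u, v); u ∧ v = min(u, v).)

-0.24

Gödel evaluation:
  ¬B: Gödel ¬ of 0.59 = 0 (operand ≠ 0)
  (A ⊃ A): 0.17 ≤ 0.17, so result = 1
  (A ∨ (A ⊃ A)) = max(0.17, 1) = 1
  ((A ∨ (A ⊃ A)) ∧ A) = min(1, 0.17) = 0.17
  (¬B ∨ ((A ∨ (A ⊃ A)) ∧ A)) = max(0, 0.17) = 0.17
  ((¬B ∨ ((A ∨ (A ⊃ A)) ∧ A)) ∧ B) = min(0.17, 0.59) = 0.17
  Gödel value = 0.17
Łukasiewicz evaluation:
  ¬B: Łukasiewicz ¬ gives 1 − 0.59 = 0.41
  (A ⊃ A): min(1, 1 − 0.17 + 0.17) = 1
  (A ∨ (A ⊃ A)) = max(0.17, 1) = 1
  ((A ∨ (A ⊃ A)) ∧ A) = min(1, 0.17) = 0.17
  (¬B ∨ ((A ∨ (A ⊃ A)) ∧ A)) = max(0.41, 0.17) = 0.41
  ((¬B ∨ ((A ∨ (A ⊃ A)) ∧ A)) ∧ B) = min(0.41, 0.59) = 0.41
  Łukasiewicz value = 0.41
Difference: 0.17 − 0.41 = -0.24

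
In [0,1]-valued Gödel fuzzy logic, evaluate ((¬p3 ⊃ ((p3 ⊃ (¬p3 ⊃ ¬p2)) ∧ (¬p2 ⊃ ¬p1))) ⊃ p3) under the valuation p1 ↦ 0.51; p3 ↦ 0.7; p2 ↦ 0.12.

¬p3: Gödel ¬ of 0.7 = 0 (operand ≠ 0)
¬p3: Gödel ¬ of 0.7 = 0 (operand ≠ 0)
¬p2: Gödel ¬ of 0.12 = 0 (operand ≠ 0)
(¬p3 ⊃ ¬p2): 0 ≤ 0, so result = 1
(p3 ⊃ (¬p3 ⊃ ¬p2)): 0.7 ≤ 1, so result = 1
¬p2: Gödel ¬ of 0.12 = 0 (operand ≠ 0)
¬p1: Gödel ¬ of 0.51 = 0 (operand ≠ 0)
(¬p2 ⊃ ¬p1): 0 ≤ 0, so result = 1
((p3 ⊃ (¬p3 ⊃ ¬p2)) ∧ (¬p2 ⊃ ¬p1)) = min(1, 1) = 1
(¬p3 ⊃ ((p3 ⊃ (¬p3 ⊃ ¬p2)) ∧ (¬p2 ⊃ ¬p1))): 0 ≤ 1, so result = 1
((¬p3 ⊃ ((p3 ⊃ (¬p3 ⊃ ¬p2)) ∧ (¬p2 ⊃ ¬p1))) ⊃ p3): 1 > 0.7, so result = 0.7

0.70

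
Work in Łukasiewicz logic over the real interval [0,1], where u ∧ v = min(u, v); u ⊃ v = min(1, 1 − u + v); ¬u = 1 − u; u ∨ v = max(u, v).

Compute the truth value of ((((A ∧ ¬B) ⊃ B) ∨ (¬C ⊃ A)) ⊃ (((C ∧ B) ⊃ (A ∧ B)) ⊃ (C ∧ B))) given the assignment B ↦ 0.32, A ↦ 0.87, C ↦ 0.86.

¬B: Łukasiewicz ¬ gives 1 − 0.32 = 0.68
(A ∧ ¬B) = min(0.87, 0.68) = 0.68
((A ∧ ¬B) ⊃ B): min(1, 1 − 0.68 + 0.32) = 0.64
¬C: Łukasiewicz ¬ gives 1 − 0.86 = 0.14
(¬C ⊃ A): min(1, 1 − 0.14 + 0.87) = 1
(((A ∧ ¬B) ⊃ B) ∨ (¬C ⊃ A)) = max(0.64, 1) = 1
(C ∧ B) = min(0.86, 0.32) = 0.32
(A ∧ B) = min(0.87, 0.32) = 0.32
((C ∧ B) ⊃ (A ∧ B)): min(1, 1 − 0.32 + 0.32) = 1
(C ∧ B) = min(0.86, 0.32) = 0.32
(((C ∧ B) ⊃ (A ∧ B)) ⊃ (C ∧ B)): min(1, 1 − 1 + 0.32) = 0.32
((((A ∧ ¬B) ⊃ B) ∨ (¬C ⊃ A)) ⊃ (((C ∧ B) ⊃ (A ∧ B)) ⊃ (C ∧ B))): min(1, 1 − 1 + 0.32) = 0.32

0.32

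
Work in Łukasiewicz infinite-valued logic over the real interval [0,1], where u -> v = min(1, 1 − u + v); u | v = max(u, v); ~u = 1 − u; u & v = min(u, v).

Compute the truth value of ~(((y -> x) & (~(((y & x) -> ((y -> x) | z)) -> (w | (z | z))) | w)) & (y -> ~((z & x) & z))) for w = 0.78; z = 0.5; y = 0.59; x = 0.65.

0.22

(y -> x): min(1, 1 − 0.59 + 0.65) = 1
(y & x) = min(0.59, 0.65) = 0.59
(y -> x): min(1, 1 − 0.59 + 0.65) = 1
((y -> x) | z) = max(1, 0.5) = 1
((y & x) -> ((y -> x) | z)): min(1, 1 − 0.59 + 1) = 1
(z | z) = max(0.5, 0.5) = 0.5
(w | (z | z)) = max(0.78, 0.5) = 0.78
(((y & x) -> ((y -> x) | z)) -> (w | (z | z))): min(1, 1 − 1 + 0.78) = 0.78
~(((y & x) -> ((y -> x) | z)) -> (w | (z | z))): Łukasiewicz ¬ gives 1 − 0.78 = 0.22
(~(((y & x) -> ((y -> x) | z)) -> (w | (z | z))) | w) = max(0.22, 0.78) = 0.78
((y -> x) & (~(((y & x) -> ((y -> x) | z)) -> (w | (z | z))) | w)) = min(1, 0.78) = 0.78
(z & x) = min(0.5, 0.65) = 0.5
((z & x) & z) = min(0.5, 0.5) = 0.5
~((z & x) & z): Łukasiewicz ¬ gives 1 − 0.5 = 0.5
(y -> ~((z & x) & z)): min(1, 1 − 0.59 + 0.5) = 0.91
(((y -> x) & (~(((y & x) -> ((y -> x) | z)) -> (w | (z | z))) | w)) & (y -> ~((z & x) & z))) = min(0.78, 0.91) = 0.78
~(((y -> x) & (~(((y & x) -> ((y -> x) | z)) -> (w | (z | z))) | w)) & (y -> ~((z & x) & z))): Łukasiewicz ¬ gives 1 − 0.78 = 0.22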